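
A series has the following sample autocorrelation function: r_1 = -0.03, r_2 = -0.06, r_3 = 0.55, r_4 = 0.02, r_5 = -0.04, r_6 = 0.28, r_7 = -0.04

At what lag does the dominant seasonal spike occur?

3

The largest autocorrelation is r_3 = 0.55, with a weaker echo at lag 6 (0.28); the remaining lags stay at or below 0.02.
The dominant spike at lag 3 indicates a seasonal period of 3.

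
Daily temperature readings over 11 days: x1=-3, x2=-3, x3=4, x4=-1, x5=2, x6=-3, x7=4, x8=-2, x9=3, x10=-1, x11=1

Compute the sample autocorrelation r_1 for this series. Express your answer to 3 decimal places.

Mean x̄ = (-3 − 3 + 4 − 1 + 2 − 3 + 4 − 2 + 3 − 1 + 1)/11 = 0.0909
Numerator Σ_{t=1}^{10}(x_t−x̄)(x_{t+1}−x̄) = -45.2810
Denominator Σ(x_t−x̄)² = 78.9091
r_1 = -45.2810 / 78.9091 = -0.574

-0.574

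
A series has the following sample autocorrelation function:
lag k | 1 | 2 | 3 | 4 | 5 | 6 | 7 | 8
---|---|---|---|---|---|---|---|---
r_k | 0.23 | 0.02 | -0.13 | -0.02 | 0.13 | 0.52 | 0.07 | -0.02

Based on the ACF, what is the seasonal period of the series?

The largest autocorrelation is r_6 = 0.52; the remaining lags stay at or below 0.23. The elevated value at lag 1 (0.23), dropping to 0.02 at lag 2, reflects decaying short-term dependence rather than seasonality.
The dominant spike at lag 6 indicates a seasonal period of 6.

6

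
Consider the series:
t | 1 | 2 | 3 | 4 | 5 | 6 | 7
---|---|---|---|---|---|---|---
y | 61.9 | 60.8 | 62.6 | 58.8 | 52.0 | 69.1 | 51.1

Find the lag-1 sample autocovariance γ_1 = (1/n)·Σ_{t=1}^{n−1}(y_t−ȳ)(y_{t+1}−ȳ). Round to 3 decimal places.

-20.321

Mean ȳ = (61.9 + 60.8 + 62.6 + 58.8 + 52.0 + 69.1 + 51.1)/7 = 59.4714
Σ_{t=1}^{6}(y_t−ȳ)(y_{t+1}−ȳ) = -142.2451
γ_1 = -142.2451 / 7 = -20.321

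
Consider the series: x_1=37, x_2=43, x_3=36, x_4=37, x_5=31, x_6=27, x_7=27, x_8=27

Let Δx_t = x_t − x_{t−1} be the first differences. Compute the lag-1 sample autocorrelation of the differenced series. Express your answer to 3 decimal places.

-0.452

First differences Δx: 6, -7, 1, -6, -4, 0, 0
Mean of differences = -1.4286
Numerator Σ(Δx_t−Δx̄)(Δx_{t+1}−Δx̄) = -55.8980
Denominator Σ(Δx_t−Δx̄)² = 123.7143
r_1(Δx) = -55.8980 / 123.7143 = -0.452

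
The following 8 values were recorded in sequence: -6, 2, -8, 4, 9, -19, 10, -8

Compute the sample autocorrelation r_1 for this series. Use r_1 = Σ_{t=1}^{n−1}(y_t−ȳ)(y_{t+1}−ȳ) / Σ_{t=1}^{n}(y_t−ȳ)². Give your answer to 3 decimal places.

-0.682

Mean ȳ = (-6 + 2 − 8 + 4 + 9 − 19 + 10 − 8)/8 = -2.0000
Deviations from mean: -4.0000, 4.0000, -6.0000, 6.0000, 11.0000, -17.0000, 12.0000, -6.0000
Σ(y_t−ȳ)(y_{t+1}−ȳ) = (-16.0000) + (-24.0000) + (-36.0000) + (66.0000) + (-187.0000) + (-204.0000) + (-72.0000) = -473.0000
Denominator Σ(y_t−ȳ)² = 694.0000
r_1 = -473.0000 / 694.0000 = -0.682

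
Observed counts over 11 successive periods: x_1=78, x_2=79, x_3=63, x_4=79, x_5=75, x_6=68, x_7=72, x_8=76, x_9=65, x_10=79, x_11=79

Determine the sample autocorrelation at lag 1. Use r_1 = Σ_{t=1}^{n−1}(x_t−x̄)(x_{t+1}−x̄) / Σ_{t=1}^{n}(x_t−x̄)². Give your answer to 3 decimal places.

Mean x̄ = (78 + 79 + 63 + 79 + 75 + 68 + 72 + 76 + 65 + 79 + 79)/11 = 73.9091
Numerator Σ_{t=1}^{10}(x_t−x̄)(x_{t+1}−x̄) = -121.9174
Denominator Σ(x_t−x̄)² = 362.9091
r_1 = -121.9174 / 362.9091 = -0.336

-0.336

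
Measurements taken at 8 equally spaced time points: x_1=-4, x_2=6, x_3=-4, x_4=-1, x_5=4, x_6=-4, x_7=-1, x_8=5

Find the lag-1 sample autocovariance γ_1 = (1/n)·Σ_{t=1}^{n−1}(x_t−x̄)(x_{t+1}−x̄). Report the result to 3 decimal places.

-8.127

Mean x̄ = (-4 + 6 − 4 − 1 + 4 − 4 − 1 + 5)/8 = 0.1250
Σ_{t=1}^{7}(x_t−x̄)(x_{t+1}−x̄) = -65.0156
γ_1 = -65.0156 / 8 = -8.127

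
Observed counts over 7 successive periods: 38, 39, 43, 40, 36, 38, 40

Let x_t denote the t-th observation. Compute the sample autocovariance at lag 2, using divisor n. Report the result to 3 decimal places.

-2.904

Mean x̄ = (38 + 39 + 43 + 40 + 36 + 38 + 40)/7 = 39.1429
Deviations: -1.1429, -0.1429, 3.8571, 0.8571, -3.1429, -1.1429, 0.8571
Σ_{t=1}^{5}(x_t−x̄)(x_{t+2}−x̄) = -20.3265
γ_2 = -20.3265 / 7 = -2.904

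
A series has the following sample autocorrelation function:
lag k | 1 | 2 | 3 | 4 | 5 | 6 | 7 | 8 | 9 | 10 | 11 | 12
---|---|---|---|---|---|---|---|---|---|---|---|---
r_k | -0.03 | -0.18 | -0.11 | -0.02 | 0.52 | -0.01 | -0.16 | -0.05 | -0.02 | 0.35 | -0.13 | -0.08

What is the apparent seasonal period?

The largest autocorrelation is r_5 = 0.52, with a weaker echo at lag 10 (0.35); the remaining lags stay at or below -0.01.
The dominant spike at lag 5 indicates a seasonal period of 5.

5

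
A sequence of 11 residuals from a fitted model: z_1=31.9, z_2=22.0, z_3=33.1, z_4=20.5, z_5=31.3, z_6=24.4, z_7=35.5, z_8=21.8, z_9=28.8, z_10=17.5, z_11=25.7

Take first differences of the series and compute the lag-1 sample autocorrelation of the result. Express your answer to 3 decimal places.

-0.876

First differences Δz: -9.9, 11.1, -12.6, 10.8, -6.9, 11.1, -13.7, 7.0, -11.3, 8.2
Mean of differences = -0.6200
Numerator Σ(Δz_t−Δz̄)(Δz_{t+1}−Δz̄) = -959.8444
Denominator Σ(Δz_t−Δz̄)² = 1095.2160
r_1(Δz) = -959.8444 / 1095.2160 = -0.876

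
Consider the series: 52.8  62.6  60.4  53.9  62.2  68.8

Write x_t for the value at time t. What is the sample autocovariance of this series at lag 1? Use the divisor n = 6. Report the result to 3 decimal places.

-2.348

Mean x̄ = (52.8 + 62.6 + 60.4 + 53.9 + 62.2 + 68.8)/6 = 60.1167
Deviations: -7.3167, 2.4833, 0.2833, -6.2167, 2.0833, 8.6833
Σ_{t=1}^{5}(x_t−x̄)(x_{t+1}−x̄) = -14.0886
γ_1 = -14.0886 / 6 = -2.348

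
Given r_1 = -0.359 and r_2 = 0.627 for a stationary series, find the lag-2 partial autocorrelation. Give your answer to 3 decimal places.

0.572

φ_{22} = (r_2 − r_1²) / (1 − r_1²)
r_1² = (-0.359)² = 0.128881
Numerator = 0.627 − 0.1289 = 0.4981; denominator = 1 − 0.1289 = 0.8711
φ_{22} = 0.4981 / 0.8711 = 0.572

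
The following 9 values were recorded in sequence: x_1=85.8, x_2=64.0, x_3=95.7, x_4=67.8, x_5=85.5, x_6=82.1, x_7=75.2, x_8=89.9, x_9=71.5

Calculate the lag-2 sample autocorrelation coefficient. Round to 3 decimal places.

0.421

Mean x̄ = (85.8 + 64.0 + 95.7 + 67.8 + 85.5 + 82.1 + 75.2 + 89.9 + 71.5)/9 = 79.7222
Σ(x_t−x̄)(x_{t+2}−x̄) = (97.1094) + (187.4438) + (92.3160) + (-28.3484) + (-26.1284) + (24.2005) + (37.1827) = 383.7757
Denominator Σ(x_t−x̄)² = 912.2356
r_2 = 383.7757 / 912.2356 = 0.421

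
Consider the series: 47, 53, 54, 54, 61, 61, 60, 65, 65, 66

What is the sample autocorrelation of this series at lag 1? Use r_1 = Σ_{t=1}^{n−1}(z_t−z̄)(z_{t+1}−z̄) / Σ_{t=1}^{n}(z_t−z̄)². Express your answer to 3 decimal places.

Mean z̄ = (47 + 53 + 54 + 54 + 61 + 61 + 60 + 65 + 65 + 66)/10 = 58.6000
Numerator Σ_{t=1}^{9}(z_t−z̄)(z_{t+1}−z̄) = 207.2400
Denominator Σ(z_t−z̄)² = 358.4000
r_1 = 207.2400 / 358.4000 = 0.578

0.578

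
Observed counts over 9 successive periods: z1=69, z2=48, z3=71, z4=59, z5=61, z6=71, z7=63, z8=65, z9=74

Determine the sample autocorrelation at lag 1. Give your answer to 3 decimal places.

-0.441

Mean z̄ = (69 + 48 + 71 + 59 + 61 + 71 + 63 + 65 + 74)/9 = 64.5556
Numerator Σ_{t=1}^{8}(z_t−z̄)(z_{t+1}−z̄) = -225.7531
Denominator Σ(z_t−z̄)² = 512.2222
r_1 = -225.7531 / 512.2222 = -0.441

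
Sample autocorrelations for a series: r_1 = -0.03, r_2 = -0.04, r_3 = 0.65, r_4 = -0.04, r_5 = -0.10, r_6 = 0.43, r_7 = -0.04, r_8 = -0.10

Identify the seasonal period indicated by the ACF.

The largest autocorrelation is r_3 = 0.65, with a weaker echo at lag 6 (0.43); the remaining lags stay at or below -0.03.
The dominant spike at lag 3 indicates a seasonal period of 3.

3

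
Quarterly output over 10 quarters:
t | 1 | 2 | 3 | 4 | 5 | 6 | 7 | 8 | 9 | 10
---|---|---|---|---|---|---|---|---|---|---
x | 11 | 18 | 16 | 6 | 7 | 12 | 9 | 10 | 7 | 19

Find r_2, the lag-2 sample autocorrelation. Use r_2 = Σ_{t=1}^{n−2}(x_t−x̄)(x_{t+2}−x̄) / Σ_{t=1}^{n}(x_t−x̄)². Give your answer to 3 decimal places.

Mean x̄ = (11 + 18 + 16 + 6 + 7 + 12 + 9 + 10 + 7 + 19)/10 = 11.5000
Numerator Σ_{t=1}^{8}(x_t−x̄)(x_{t+2}−x̄) = -50.5000
Denominator Σ(x_t−x̄)² = 198.5000
r_2 = -50.5000 / 198.5000 = -0.254

-0.254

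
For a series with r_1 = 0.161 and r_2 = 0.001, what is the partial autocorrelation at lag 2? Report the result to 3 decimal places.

φ_{22} = (r_2 − r_1²) / (1 − r_1²)
r_1² = (0.161)² = 0.025921
Numerator = 0.001 − 0.0259 = -0.0249; denominator = 1 − 0.0259 = 0.9741
φ_{22} = -0.0249 / 0.9741 = -0.026

-0.026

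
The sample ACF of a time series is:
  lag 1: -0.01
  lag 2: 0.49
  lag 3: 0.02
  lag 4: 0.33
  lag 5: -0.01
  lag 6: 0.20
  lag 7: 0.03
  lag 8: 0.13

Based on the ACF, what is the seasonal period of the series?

The largest autocorrelation is r_2 = 0.49, with weaker echoes at lags 4 (0.33) and 6 (0.20); the remaining lags stay at or below 0.13.
The dominant spike at lag 2 indicates a seasonal period of 2.

2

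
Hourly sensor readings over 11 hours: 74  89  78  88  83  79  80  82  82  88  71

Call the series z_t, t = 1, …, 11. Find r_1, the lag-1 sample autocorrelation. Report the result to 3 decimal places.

-0.477

Mean z̄ = (74 + 89 + 78 + 88 + 83 + 79 + 80 + 82 + 82 + 88 + 71)/11 = 81.2727
Numerator Σ_{t=1}^{10}(z_t−z̄)(z_{t+1}−z̄) = -157.5289
Denominator Σ(z_t−z̄)² = 330.1818
r_1 = -157.5289 / 330.1818 = -0.477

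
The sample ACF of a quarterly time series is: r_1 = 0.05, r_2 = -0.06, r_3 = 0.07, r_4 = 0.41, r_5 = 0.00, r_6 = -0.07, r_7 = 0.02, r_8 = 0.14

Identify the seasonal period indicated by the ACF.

The largest autocorrelation is r_4 = 0.41; the remaining lags stay at or below 0.14.
The dominant spike at lag 4 indicates a seasonal period of 4.

4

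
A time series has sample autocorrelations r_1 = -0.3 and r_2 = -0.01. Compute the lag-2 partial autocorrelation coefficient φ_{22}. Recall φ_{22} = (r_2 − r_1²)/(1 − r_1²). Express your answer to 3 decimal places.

φ_{22} = (r_2 − r_1²) / (1 − r_1²)
r_1² = (-0.3)² = 0.09
Numerator = -0.01 − 0.0900 = -0.1000; denominator = 1 − 0.0900 = 0.9100
φ_{22} = -0.1000 / 0.9100 = -0.110

-0.110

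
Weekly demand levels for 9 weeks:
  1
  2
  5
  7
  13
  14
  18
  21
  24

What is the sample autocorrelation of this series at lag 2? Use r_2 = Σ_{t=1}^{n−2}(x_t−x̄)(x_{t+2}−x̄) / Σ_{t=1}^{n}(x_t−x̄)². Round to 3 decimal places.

Mean x̄ = (1 + 2 + 5 + 7 + 13 + 14 + 18 + 21 + 24)/9 = 11.6667
Numerator Σ_{t=1}^{7}(x_t−x̄)(x_{t+2}−x̄) = 204.7778
Denominator Σ(x_t−x̄)² = 560.0000
r_2 = 204.7778 / 560.0000 = 0.366

0.366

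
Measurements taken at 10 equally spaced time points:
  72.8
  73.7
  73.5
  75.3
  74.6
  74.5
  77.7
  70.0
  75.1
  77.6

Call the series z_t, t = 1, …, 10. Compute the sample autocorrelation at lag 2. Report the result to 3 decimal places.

-0.236

Mean z̄ = (72.8 + 73.7 + 73.5 + 75.3 + 74.6 + 74.5 + 77.7 + 70.0 + 75.1 + 77.6)/10 = 74.4800
Numerator Σ_{t=1}^{8}(z_t−z̄)(z_{t+2}−z̄) = -10.7788
Denominator Σ(z_t−z̄)² = 45.6360
r_2 = -10.7788 / 45.6360 = -0.236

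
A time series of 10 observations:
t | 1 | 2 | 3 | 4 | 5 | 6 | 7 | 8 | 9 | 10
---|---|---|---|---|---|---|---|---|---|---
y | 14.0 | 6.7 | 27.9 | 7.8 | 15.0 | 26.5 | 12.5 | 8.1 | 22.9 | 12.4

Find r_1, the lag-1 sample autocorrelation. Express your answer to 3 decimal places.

Mean ȳ = (14.0 + 6.7 + 27.9 + 7.8 + 15.0 + 26.5 + 12.5 + 8.1 + 22.9 + 12.4)/10 = 15.3800
Numerator Σ_{t=1}^{9}(y_t−ȳ)(y_{t+1}−ȳ) = -281.1564
Denominator Σ(y_t−ȳ)² = 541.9760
r_1 = -281.1564 / 541.9760 = -0.519

-0.519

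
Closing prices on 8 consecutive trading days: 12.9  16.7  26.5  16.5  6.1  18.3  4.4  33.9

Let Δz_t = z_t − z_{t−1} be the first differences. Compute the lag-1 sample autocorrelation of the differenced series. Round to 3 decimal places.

-0.433

First differences Δz: 3.8, 9.8, -10.0, -10.4, 12.2, -13.9, 29.5
Mean of differences = 3.0000
Numerator Σ(Δz_t−Δz̄)(Δz_{t+1}−Δz̄) = -635.3700
Denominator Σ(Δz_t−Δz̄)² = 1467.9400
r_1(Δz) = -635.3700 / 1467.9400 = -0.433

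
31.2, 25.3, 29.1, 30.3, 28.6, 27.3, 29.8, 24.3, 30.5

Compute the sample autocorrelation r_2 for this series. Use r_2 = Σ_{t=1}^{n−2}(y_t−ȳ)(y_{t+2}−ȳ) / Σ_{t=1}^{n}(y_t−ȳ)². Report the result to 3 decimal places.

Mean ȳ = (31.2 + 25.3 + 29.1 + 30.3 + 28.6 + 27.3 + 29.8 + 24.3 + 30.5)/9 = 28.4889
Numerator Σ_{t=1}^{7}(y_t−ȳ)(y_{t+2}−ȳ) = 1.5586
Denominator Σ(y_t−ȳ)² = 45.9089
r_2 = 1.5586 / 45.9089 = 0.034

0.034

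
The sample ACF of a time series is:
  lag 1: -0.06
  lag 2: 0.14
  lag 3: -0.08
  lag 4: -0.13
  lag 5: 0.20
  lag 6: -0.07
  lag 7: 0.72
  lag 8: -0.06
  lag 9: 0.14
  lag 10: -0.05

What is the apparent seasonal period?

The largest autocorrelation is r_7 = 0.72; the remaining lags stay at or below 0.20.
The dominant spike at lag 7 indicates a seasonal period of 7.

7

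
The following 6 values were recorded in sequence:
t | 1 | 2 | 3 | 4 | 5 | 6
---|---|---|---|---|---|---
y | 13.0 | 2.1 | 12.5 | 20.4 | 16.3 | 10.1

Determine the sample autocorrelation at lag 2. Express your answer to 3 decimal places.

Mean ȳ = (13.0 + 2.1 + 12.5 + 20.4 + 16.3 + 10.1)/6 = 12.4000
Deviations from mean: 0.6000, -10.3000, 0.1000, 8.0000, 3.9000, -2.3000
Σ(y_t−ȳ)(y_{t+2}−ȳ) = (0.0600) + (-82.4000) + (0.3900) + (-18.4000) = -100.3500
Denominator Σ(y_t−ȳ)² = 190.9600
r_2 = -100.3500 / 190.9600 = -0.526

-0.526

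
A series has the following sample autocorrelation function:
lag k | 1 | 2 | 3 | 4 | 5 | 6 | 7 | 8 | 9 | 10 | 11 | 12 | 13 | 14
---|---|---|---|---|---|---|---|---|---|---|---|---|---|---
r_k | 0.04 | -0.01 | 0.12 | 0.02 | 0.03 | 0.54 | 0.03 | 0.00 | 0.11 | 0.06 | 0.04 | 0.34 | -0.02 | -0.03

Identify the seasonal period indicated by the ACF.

6

The largest autocorrelation is r_6 = 0.54, with a weaker echo at lag 12 (0.34); the remaining lags stay at or below 0.12.
The dominant spike at lag 6 indicates a seasonal period of 6.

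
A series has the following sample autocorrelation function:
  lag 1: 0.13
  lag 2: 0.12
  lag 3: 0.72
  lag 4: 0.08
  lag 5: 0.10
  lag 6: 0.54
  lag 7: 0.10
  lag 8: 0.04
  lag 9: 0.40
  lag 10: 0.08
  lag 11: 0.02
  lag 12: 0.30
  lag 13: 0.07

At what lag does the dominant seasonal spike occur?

The largest autocorrelation is r_3 = 0.72, with weaker echoes at lags 6 (0.54), 9 (0.40) and 12 (0.30); the remaining lags stay at or below 0.13.
The dominant spike at lag 3 indicates a seasonal period of 3.

3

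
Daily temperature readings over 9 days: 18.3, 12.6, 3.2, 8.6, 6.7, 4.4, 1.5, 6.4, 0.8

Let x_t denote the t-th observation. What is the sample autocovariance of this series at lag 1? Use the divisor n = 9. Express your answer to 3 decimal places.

Mean x̄ = (18.3 + 12.6 + 3.2 + 8.6 + 6.7 + 4.4 + 1.5 + 6.4 + 0.8)/9 = 6.9444
Σ_{t=1}^{8}(x_t−x̄)(x_{t+1}−x̄) = 57.2258
γ_1 = 57.2258 / 9 = 6.358

6.358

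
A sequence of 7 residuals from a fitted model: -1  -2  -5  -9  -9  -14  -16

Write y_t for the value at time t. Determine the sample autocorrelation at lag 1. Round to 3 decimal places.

0.571

Mean ȳ = (-1 − 2 − 5 − 9 − 9 − 14 − 16)/7 = -8.0000
Σ(y_t−ȳ)(y_{t+1}−ȳ) = (42.0000) + (18.0000) + (-3.0000) + (1.0000) + (6.0000) + (48.0000) = 112.0000
Denominator Σ(y_t−ȳ)² = 196.0000
r_1 = 112.0000 / 196.0000 = 0.571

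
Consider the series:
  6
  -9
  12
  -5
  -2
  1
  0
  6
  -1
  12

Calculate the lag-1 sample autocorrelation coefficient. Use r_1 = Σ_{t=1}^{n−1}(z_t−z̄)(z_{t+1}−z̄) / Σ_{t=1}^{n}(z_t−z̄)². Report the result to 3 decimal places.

Mean z̄ = (6 − 9 + 12 − 5 − 2 + 1 + 0 + 6 − 1 + 12)/10 = 2.0000
Numerator Σ_{t=1}^{9}(z_t−z̄)(z_{t+1}−z̄) = -240.0000
Denominator Σ(z_t−z̄)² = 432.0000
r_1 = -240.0000 / 432.0000 = -0.556

-0.556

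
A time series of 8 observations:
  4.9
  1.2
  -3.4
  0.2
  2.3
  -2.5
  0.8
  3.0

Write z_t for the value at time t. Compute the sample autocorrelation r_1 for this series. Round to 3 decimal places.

-0.062

Mean z̄ = (4.9 + 1.2 − 3.4 + 0.2 + 2.3 − 2.5 + 0.8 + 3.0)/8 = 0.8125
Deviations from mean: 4.0875, 0.3875, -4.2125, -0.6125, 1.4875, -3.3125, -0.0125, 2.1875
Σ(z_t−z̄)(z_{t+1}−z̄) = (1.5839) + (-1.6323) + (2.5802) + (-0.9111) + (-4.9273) + (0.0414) + (-0.0273) = -3.2927
Denominator Σ(z_t−z̄)² = 52.9488
r_1 = -3.2927 / 52.9488 = -0.062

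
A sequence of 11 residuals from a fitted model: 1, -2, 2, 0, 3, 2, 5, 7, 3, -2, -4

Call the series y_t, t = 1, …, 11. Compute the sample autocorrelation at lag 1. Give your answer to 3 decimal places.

Mean ȳ = (1 − 2 + 2 + 0 + 3 + 2 + 5 + 7 + 3 − 2 − 4)/11 = 1.3636
Numerator Σ_{t=1}^{10}(y_t−ȳ)(y_{t+1}−ȳ) = 41.5950
Denominator Σ(y_t−ȳ)² = 104.5455
r_1 = 41.5950 / 104.5455 = 0.398

0.398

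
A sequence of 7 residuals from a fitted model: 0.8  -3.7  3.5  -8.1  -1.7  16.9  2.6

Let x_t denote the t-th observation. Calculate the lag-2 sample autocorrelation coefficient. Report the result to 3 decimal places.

-0.294

Mean x̄ = (0.8 − 3.7 + 3.5 − 8.1 − 1.7 + 16.9 + 2.6)/7 = 1.4714
Deviations from mean: -0.6714, -5.1714, 2.0286, -9.5714, -3.1714, 15.4286, 1.1286
Numerator Σ_{t=1}^{5}(x_t−x̄)(x_{t+2}−x̄) = -109.5502
Denominator Σ(x_t−x̄)² = 372.2943
r_2 = -109.5502 / 372.2943 = -0.294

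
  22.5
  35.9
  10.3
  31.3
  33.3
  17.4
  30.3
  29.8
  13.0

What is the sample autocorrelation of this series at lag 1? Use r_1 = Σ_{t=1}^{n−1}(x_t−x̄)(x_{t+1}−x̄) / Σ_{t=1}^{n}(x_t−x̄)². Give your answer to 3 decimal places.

-0.515

Mean x̄ = (22.5 + 35.9 + 10.3 + 31.3 + 33.3 + 17.4 + 30.3 + 29.8 + 13.0)/9 = 24.8667
Numerator Σ_{t=1}^{8}(x_t−x̄)(x_{t+1}−x̄) = -361.5644
Denominator Σ(x_t−x̄)² = 702.4600
r_1 = -361.5644 / 702.4600 = -0.515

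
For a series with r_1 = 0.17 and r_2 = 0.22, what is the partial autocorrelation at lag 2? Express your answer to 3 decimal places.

φ_{22} = (r_2 − r_1²) / (1 − r_1²)
r_1² = (0.17)² = 0.0289
Numerator = 0.22 − 0.0289 = 0.1911; denominator = 1 − 0.0289 = 0.9711
φ_{22} = 0.1911 / 0.9711 = 0.197

0.197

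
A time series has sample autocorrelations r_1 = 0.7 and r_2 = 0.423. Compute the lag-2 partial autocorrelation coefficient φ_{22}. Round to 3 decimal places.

φ_{22} = (r_2 − r_1²) / (1 − r_1²)
r_1² = (0.7)² = 0.49
Numerator = 0.423 − 0.4900 = -0.0670; denominator = 1 − 0.4900 = 0.5100
φ_{22} = -0.0670 / 0.5100 = -0.131

-0.131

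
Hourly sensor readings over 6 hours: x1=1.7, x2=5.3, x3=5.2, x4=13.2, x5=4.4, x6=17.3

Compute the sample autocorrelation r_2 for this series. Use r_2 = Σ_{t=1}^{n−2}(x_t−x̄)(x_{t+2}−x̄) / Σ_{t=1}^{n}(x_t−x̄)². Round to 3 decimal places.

Mean x̄ = (1.7 + 5.3 + 5.2 + 13.2 + 4.4 + 17.3)/6 = 7.8500
Σ(x_t−x̄)(x_{t+2}−x̄) = (16.2975) + (-13.6425) + (9.1425) + (50.5575) = 62.3550
Denominator Σ(x_t−x̄)² = 181.1750
r_2 = 62.3550 / 181.1750 = 0.344

0.344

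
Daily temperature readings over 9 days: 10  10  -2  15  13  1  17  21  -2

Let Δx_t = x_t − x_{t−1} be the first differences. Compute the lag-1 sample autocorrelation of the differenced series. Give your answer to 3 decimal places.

-0.308

First differences Δx: 0, -12, 17, -2, -12, 16, 4, -23
Mean of differences = -1.5000
Numerator Σ(Δx_t−Δx̄)(Δx_{t+1}−Δx̄) = -419.7500
Denominator Σ(Δx_t−Δx̄)² = 1364.0000
r_1(Δx) = -419.7500 / 1364.0000 = -0.308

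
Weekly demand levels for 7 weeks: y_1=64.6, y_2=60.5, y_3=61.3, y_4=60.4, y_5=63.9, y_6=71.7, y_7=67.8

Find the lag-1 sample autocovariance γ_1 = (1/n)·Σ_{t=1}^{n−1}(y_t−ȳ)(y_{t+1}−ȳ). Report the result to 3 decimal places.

6.645

Mean ȳ = (64.6 + 60.5 + 61.3 + 60.4 + 63.9 + 71.7 + 67.8)/7 = 64.3143
Deviations: 0.2857, -3.8143, -3.0143, -3.9143, -0.4143, 7.3857, 3.4857
Σ_{t=1}^{6}(y_t−ȳ)(y_{t+1}−ȳ) = 46.5127
γ_1 = 46.5127 / 7 = 6.645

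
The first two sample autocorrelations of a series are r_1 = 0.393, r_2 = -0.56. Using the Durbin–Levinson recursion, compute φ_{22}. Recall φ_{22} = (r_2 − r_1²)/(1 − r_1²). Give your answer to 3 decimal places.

-0.845

φ_{22} = (r_2 − r_1²) / (1 − r_1²)
r_1² = (0.393)² = 0.154449
Numerator = -0.56 − 0.1544 = -0.7144; denominator = 1 − 0.1544 = 0.8456
φ_{22} = -0.7144 / 0.8456 = -0.845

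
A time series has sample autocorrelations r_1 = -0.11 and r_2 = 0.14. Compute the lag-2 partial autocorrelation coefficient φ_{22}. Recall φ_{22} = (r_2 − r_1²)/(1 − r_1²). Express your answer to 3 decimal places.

0.129

φ_{22} = (r_2 − r_1²) / (1 − r_1²)
r_1² = (-0.11)² = 0.0121
Numerator = 0.14 − 0.0121 = 0.1279; denominator = 1 − 0.0121 = 0.9879
φ_{22} = 0.1279 / 0.9879 = 0.129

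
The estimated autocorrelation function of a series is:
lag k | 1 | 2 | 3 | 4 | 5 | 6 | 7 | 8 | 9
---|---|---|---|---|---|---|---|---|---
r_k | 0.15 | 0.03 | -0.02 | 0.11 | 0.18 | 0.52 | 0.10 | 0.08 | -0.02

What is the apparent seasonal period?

6

The largest autocorrelation is r_6 = 0.52; the remaining lags stay at or below 0.18.
The dominant spike at lag 6 indicates a seasonal period of 6.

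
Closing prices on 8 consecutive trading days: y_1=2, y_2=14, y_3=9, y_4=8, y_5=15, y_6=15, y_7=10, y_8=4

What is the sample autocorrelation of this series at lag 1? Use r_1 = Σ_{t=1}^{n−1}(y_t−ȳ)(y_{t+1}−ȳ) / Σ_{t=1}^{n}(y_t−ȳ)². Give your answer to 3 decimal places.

-0.088

Mean ȳ = (2 + 14 + 9 + 8 + 15 + 15 + 10 + 4)/8 = 9.6250
Deviations from mean: -7.6250, 4.3750, -0.6250, -1.6250, 5.3750, 5.3750, 0.3750, -5.6250
Σ(y_t−ȳ)(y_{t+1}−ȳ) = (-33.3594) + (-2.7344) + (1.0156) + (-8.7344) + (28.8906) + (2.0156) + (-2.1094) = -15.0156
Denominator Σ(y_t−ȳ)² = 169.8750
r_1 = -15.0156 / 169.8750 = -0.088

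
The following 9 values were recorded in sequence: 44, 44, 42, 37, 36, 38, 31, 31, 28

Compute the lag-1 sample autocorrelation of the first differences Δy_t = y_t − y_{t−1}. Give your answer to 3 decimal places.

-0.517

First differences Δy: 0, -2, -5, -1, 2, -7, 0, -3
Mean of differences = -2.0000
Numerator Σ(Δy_t−Δȳ)(Δy_{t+1}−Δȳ) = -31.0000
Denominator Σ(Δy_t−Δȳ)² = 60.0000
r_1(Δy) = -31.0000 / 60.0000 = -0.517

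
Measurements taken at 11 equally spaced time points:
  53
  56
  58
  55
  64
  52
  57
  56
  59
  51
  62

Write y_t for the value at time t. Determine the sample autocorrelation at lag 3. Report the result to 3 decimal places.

Mean ȳ = (53 + 56 + 58 + 55 + 64 + 52 + 57 + 56 + 59 + 51 + 62)/11 = 56.6364
Numerator Σ_{t=1}^{8}(y_t−ȳ)(y_{t+3}−ȳ) = -26.7603
Denominator Σ(y_t−ȳ)² = 160.5455
r_3 = -26.7603 / 160.5455 = -0.167

-0.167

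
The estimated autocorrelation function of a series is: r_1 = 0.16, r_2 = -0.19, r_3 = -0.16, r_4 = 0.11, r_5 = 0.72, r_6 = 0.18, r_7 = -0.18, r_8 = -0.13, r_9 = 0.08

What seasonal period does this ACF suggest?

5

The largest autocorrelation is r_5 = 0.72; the remaining lags stay at or below 0.18.
The dominant spike at lag 5 indicates a seasonal period of 5.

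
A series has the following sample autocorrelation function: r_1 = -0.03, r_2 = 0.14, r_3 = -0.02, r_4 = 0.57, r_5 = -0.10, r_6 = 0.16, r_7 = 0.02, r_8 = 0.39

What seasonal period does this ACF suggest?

4

The largest autocorrelation is r_4 = 0.57, with a weaker echo at lag 8 (0.39); the remaining lags stay at or below 0.16.
The dominant spike at lag 4 indicates a seasonal period of 4.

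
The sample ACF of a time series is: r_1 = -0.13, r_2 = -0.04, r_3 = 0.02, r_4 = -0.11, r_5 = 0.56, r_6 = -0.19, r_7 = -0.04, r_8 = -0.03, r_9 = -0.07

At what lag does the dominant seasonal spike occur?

The largest autocorrelation is r_5 = 0.56; the remaining lags stay at or below 0.02.
The dominant spike at lag 5 indicates a seasonal period of 5.

5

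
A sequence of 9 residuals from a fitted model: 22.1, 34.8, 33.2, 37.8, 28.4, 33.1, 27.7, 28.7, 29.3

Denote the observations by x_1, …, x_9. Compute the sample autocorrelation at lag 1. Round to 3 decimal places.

Mean x̄ = (22.1 + 34.8 + 33.2 + 37.8 + 28.4 + 33.1 + 27.7 + 28.7 + 29.3)/9 = 30.5667
Numerator Σ_{t=1}^{8}(x_t−x̄)(x_{t+1}−x̄) = -26.3544
Denominator Σ(x_t−x̄)² = 173.2800
r_1 = -26.3544 / 173.2800 = -0.152

-0.152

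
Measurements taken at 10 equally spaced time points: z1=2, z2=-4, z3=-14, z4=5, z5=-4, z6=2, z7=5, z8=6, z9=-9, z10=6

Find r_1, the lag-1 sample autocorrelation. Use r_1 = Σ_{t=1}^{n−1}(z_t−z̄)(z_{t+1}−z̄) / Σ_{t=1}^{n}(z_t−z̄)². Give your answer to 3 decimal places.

Mean z̄ = (2 − 4 − 14 + 5 − 4 + 2 + 5 + 6 − 9 + 6)/10 = -0.5000
Numerator Σ_{t=1}^{9}(z_t−z̄)(z_{t+1}−z̄) = -124.7500
Denominator Σ(z_t−z̄)² = 436.5000
r_1 = -124.7500 / 436.5000 = -0.286

-0.286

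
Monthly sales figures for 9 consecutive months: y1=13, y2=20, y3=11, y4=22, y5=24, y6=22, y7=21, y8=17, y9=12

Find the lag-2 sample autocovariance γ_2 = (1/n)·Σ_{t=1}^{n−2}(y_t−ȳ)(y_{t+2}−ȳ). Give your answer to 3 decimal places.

Mean ȳ = (13 + 20 + 11 + 22 + 24 + 22 + 21 + 17 + 12)/9 = 18.0000
Σ_{t=1}^{7}(y_t−ȳ)(y_{t+2}−ȳ) = 13.0000
γ_2 = 13.0000 / 9 = 1.444

1.444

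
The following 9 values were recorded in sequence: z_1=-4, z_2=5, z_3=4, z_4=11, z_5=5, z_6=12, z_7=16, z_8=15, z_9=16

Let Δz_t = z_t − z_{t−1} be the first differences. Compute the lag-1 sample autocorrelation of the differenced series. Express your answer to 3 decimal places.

-0.588

First differences Δz: 9, -1, 7, -6, 7, 4, -1, 1
Mean of differences = 2.5000
Numerator Σ(Δz_t−Δz̄)(Δz_{t+1}−Δz̄) = -108.2500
Denominator Σ(Δz_t−Δz̄)² = 184.0000
r_1(Δz) = -108.2500 / 184.0000 = -0.588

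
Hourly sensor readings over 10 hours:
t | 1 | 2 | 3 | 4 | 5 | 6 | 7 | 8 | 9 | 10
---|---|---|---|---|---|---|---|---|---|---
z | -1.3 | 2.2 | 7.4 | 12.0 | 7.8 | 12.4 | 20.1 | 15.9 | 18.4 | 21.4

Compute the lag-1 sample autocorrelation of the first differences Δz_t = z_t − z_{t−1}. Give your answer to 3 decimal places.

First differences Δz: 3.5, 5.2, 4.6, -4.2, 4.6, 7.7, -4.2, 2.5, 3.0
Mean of differences = 2.5222
Numerator Σ(Δz_t−Δz̄)(Δz_{t+1}−Δz̄) = -43.6616
Denominator Σ(Δz_t−Δz̄)² = 134.1756
r_1(Δz) = -43.6616 / 134.1756 = -0.325

-0.325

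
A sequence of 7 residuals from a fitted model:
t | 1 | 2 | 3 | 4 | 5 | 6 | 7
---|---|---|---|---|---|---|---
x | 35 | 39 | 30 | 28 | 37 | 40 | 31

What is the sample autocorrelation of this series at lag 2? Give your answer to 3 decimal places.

-0.678

Mean x̄ = (35 + 39 + 30 + 28 + 37 + 40 + 31)/7 = 34.2857
Deviations from mean: 0.7143, 4.7143, -4.2857, -6.2857, 2.7143, 5.7143, -3.2857
Σ(x_t−x̄)(x_{t+2}−x̄) = (-3.0612) + (-29.6327) + (-11.6327) + (-35.9184) + (-8.9184) = -89.1633
Denominator Σ(x_t−x̄)² = 131.4286
r_2 = -89.1633 / 131.4286 = -0.678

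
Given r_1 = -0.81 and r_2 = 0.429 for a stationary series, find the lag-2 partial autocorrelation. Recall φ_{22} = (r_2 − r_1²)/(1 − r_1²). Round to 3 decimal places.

-0.660

φ_{22} = (r_2 − r_1²) / (1 − r_1²)
r_1² = (-0.81)² = 0.6561
Numerator = 0.429 − 0.6561 = -0.2271; denominator = 1 − 0.6561 = 0.3439
φ_{22} = -0.2271 / 0.3439 = -0.660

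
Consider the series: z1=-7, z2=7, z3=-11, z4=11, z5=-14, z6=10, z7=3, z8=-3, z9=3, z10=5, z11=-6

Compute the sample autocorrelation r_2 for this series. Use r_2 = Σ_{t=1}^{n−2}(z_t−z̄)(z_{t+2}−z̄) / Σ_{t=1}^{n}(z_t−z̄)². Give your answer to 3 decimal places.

Mean z̄ = (-7 + 7 − 11 + 11 − 14 + 10 + 3 − 3 + 3 + 5 − 6)/11 = -0.1818
Numerator Σ_{t=1}^{9}(z_t−z̄)(z_{t+2}−z̄) = 321.7521
Denominator Σ(z_t−z̄)² = 723.6364
r_2 = 321.7521 / 723.6364 = 0.445

0.445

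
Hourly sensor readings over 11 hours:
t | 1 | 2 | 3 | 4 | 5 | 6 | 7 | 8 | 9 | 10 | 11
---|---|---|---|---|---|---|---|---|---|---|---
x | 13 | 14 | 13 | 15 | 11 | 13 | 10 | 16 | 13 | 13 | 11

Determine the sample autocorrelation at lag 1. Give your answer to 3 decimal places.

Mean x̄ = (13 + 14 + 13 + 15 + 11 + 13 + 10 + 16 + 13 + 13 + 11)/11 = 12.9091
Numerator Σ_{t=1}^{10}(x_t−x̄)(x_{t+1}−x̄) = -12.9174
Denominator Σ(x_t−x̄)² = 30.9091
r_1 = -12.9174 / 30.9091 = -0.418

-0.418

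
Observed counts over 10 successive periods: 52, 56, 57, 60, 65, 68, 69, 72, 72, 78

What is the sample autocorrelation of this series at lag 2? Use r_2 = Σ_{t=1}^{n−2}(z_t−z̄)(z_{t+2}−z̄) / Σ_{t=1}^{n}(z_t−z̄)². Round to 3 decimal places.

0.434

Mean z̄ = (52 + 56 + 57 + 60 + 65 + 68 + 69 + 72 + 72 + 78)/10 = 64.9000
Numerator Σ_{t=1}^{8}(z_t−z̄)(z_{t+2}−z̄) = 274.0800
Denominator Σ(z_t−z̄)² = 630.9000
r_2 = 274.0800 / 630.9000 = 0.434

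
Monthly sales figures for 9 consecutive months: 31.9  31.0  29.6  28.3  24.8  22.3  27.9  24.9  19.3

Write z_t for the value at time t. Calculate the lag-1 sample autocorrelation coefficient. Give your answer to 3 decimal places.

Mean z̄ = (31.9 + 31.0 + 29.6 + 28.3 + 24.8 + 22.3 + 27.9 + 24.9 + 19.3)/9 = 26.6667
Numerator Σ_{t=1}^{8}(z_t−z̄)(z_{t+1}−z̄) = 50.7322
Denominator Σ(z_t−z̄)² = 138.9000
r_1 = 50.7322 / 138.9000 = 0.365

0.365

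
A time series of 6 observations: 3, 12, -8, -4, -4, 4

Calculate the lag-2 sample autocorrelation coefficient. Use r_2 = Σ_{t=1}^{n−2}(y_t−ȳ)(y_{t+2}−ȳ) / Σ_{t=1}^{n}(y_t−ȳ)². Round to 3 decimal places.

Mean ȳ = (3 + 12 − 8 − 4 − 4 + 4)/6 = 0.5000
Deviations from mean: 2.5000, 11.5000, -8.5000, -4.5000, -4.5000, 3.5000
Σ(y_t−ȳ)(y_{t+2}−ȳ) = (-21.2500) + (-51.7500) + (38.2500) + (-15.7500) = -50.5000
Denominator Σ(y_t−ȳ)² = 263.5000
r_2 = -50.5000 / 263.5000 = -0.192

-0.192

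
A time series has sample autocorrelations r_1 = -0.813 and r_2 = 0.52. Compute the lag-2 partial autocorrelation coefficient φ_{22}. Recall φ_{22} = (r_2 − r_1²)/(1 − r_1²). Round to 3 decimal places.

φ_{22} = (r_2 − r_1²) / (1 − r_1²)
r_1² = (-0.813)² = 0.660969
Numerator = 0.52 − 0.6610 = -0.1410; denominator = 1 − 0.6610 = 0.3390
φ_{22} = -0.1410 / 0.3390 = -0.416

-0.416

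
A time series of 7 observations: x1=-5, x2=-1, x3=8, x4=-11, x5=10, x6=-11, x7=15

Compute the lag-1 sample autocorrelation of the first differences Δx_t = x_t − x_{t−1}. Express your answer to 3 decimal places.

First differences Δx: 4, 9, -19, 21, -21, 26
Mean of differences = 3.3333
Numerator Σ(Δx_t−Δx̄)(Δx_{t+1}−Δx̄) = -1498.7778
Denominator Σ(Δx_t−Δx̄)² = 1949.3333
r_1(Δx) = -1498.7778 / 1949.3333 = -0.769

-0.769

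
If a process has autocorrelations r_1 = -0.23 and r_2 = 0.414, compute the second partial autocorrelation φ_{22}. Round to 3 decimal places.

φ_{22} = (r_2 − r_1²) / (1 − r_1²)
r_1² = (-0.23)² = 0.0529
Numerator = 0.414 − 0.0529 = 0.3611; denominator = 1 − 0.0529 = 0.9471
φ_{22} = 0.3611 / 0.9471 = 0.381

0.381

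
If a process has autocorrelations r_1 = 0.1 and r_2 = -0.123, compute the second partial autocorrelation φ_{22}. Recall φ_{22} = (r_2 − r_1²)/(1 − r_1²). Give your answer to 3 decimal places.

-0.134

φ_{22} = (r_2 − r_1²) / (1 − r_1²)
r_1² = (0.1)² = 0.01
Numerator = -0.123 − 0.0100 = -0.1330; denominator = 1 − 0.0100 = 0.9900
φ_{22} = -0.1330 / 0.9900 = -0.134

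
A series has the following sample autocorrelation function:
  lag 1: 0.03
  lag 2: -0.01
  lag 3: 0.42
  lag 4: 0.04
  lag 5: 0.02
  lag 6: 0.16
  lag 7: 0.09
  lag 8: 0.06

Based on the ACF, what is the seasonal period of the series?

The largest autocorrelation is r_3 = 0.42, with a weaker echo at lag 6 (0.16); the remaining lags stay at or below 0.09.
The dominant spike at lag 3 indicates a seasonal period of 3.

3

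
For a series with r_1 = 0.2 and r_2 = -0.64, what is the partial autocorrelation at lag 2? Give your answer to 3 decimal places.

-0.708

φ_{22} = (r_2 − r_1²) / (1 − r_1²)
r_1² = (0.2)² = 0.04
Numerator = -0.64 − 0.0400 = -0.6800; denominator = 1 − 0.0400 = 0.9600
φ_{22} = -0.6800 / 0.9600 = -0.708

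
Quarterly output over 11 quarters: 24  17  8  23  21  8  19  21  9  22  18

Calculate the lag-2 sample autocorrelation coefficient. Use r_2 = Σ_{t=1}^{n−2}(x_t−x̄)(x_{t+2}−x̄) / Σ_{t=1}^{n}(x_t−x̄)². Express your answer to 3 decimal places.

Mean x̄ = (24 + 17 + 8 + 23 + 21 + 8 + 19 + 21 + 9 + 22 + 18)/11 = 17.2727
Numerator Σ_{t=1}^{9}(x_t−x̄)(x_{t+2}−x̄) = -182.4215
Denominator Σ(x_t−x̄)² = 372.1818
r_2 = -182.4215 / 372.1818 = -0.490

-0.490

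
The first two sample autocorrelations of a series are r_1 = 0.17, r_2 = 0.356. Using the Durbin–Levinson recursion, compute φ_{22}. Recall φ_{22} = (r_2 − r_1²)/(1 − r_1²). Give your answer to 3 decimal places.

0.337

φ_{22} = (r_2 − r_1²) / (1 − r_1²)
r_1² = (0.17)² = 0.0289
Numerator = 0.356 − 0.0289 = 0.3271; denominator = 1 − 0.0289 = 0.9711
φ_{22} = 0.3271 / 0.9711 = 0.337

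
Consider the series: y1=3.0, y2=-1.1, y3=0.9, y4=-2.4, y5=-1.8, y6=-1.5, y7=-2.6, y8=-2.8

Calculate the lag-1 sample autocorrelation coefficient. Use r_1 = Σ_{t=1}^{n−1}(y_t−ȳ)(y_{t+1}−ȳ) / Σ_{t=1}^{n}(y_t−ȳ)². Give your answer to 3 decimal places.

Mean ȳ = (3.0 − 1.1 + 0.9 − 2.4 − 1.8 − 1.5 − 2.6 − 2.8)/8 = -1.0375
Σ(y_t−ȳ)(y_{t+1}−ȳ) = (-0.2523) + (-0.1211) + (-2.6398) + (1.0389) + (0.3527) + (0.7227) + (2.7539) = 1.8548
Denominator Σ(y_t−ȳ)² = 28.2588
r_1 = 1.8548 / 28.2588 = 0.066

0.066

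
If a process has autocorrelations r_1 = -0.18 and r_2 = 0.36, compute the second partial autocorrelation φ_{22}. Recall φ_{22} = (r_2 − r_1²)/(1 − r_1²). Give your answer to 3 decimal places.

0.339

φ_{22} = (r_2 − r_1²) / (1 − r_1²)
r_1² = (-0.18)² = 0.0324
Numerator = 0.36 − 0.0324 = 0.3276; denominator = 1 − 0.0324 = 0.9676
φ_{22} = 0.3276 / 0.9676 = 0.339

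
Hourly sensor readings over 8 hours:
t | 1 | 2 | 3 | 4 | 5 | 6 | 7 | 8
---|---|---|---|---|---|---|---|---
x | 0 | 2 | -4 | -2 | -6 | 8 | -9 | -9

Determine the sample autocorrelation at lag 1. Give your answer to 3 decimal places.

-0.257

Mean x̄ = (0 + 2 − 4 − 2 − 6 + 8 − 9 − 9)/8 = -2.5000
Deviations from mean: 2.5000, 4.5000, -1.5000, 0.5000, -3.5000, 10.5000, -6.5000, -6.5000
Σ(x_t−x̄)(x_{t+1}−x̄) = (11.2500) + (-6.7500) + (-0.7500) + (-1.7500) + (-36.7500) + (-68.2500) + (42.2500) = -60.7500
Denominator Σ(x_t−x̄)² = 236.0000
r_1 = -60.7500 / 236.0000 = -0.257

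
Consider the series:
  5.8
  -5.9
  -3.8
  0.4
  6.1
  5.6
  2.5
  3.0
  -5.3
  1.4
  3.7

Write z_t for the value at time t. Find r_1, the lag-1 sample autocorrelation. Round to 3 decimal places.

0.104

Mean z̄ = (5.8 − 5.9 − 3.8 + 0.4 + 6.1 + 5.6 + 2.5 + 3.0 − 5.3 + 1.4 + 3.7)/11 = 1.2273
Numerator Σ_{t=1}^{10}(z_t−z̄)(z_{t+1}−z̄) = 20.2247
Denominator Σ(z_t−z̄)² = 194.0418
r_1 = 20.2247 / 194.0418 = 0.104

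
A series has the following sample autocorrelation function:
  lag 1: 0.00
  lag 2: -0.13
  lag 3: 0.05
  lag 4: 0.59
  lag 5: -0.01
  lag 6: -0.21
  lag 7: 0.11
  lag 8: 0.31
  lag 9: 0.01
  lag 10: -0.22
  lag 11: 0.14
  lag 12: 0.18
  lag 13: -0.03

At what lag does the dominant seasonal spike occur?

The largest autocorrelation is r_4 = 0.59, with weaker echoes at lags 8 (0.31) and 12 (0.18); the remaining lags stay at or below 0.14.
The dominant spike at lag 4 indicates a seasonal period of 4.

4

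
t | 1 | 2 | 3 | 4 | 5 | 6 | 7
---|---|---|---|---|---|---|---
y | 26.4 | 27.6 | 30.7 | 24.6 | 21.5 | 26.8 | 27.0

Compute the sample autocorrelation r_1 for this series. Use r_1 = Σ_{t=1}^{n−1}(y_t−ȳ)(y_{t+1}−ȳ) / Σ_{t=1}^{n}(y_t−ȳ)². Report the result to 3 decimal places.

0.094

Mean ȳ = (26.4 + 27.6 + 30.7 + 24.6 + 21.5 + 26.8 + 27.0)/7 = 26.3714
Deviations from mean: 0.0286, 1.2286, 4.3286, -1.7714, -4.8714, 0.4286, 0.6286
Σ(y_t−ȳ)(y_{t+1}−ȳ) = (0.0351) + (5.3180) + (-7.6678) + (8.6294) + (-2.0878) + (0.2694) = 4.4963
Denominator Σ(y_t−ȳ)² = 47.6943
r_1 = 4.4963 / 47.6943 = 0.094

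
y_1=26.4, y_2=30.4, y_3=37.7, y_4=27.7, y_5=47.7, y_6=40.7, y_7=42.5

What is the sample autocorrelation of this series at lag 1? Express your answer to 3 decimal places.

0.045

Mean ȳ = (26.4 + 30.4 + 37.7 + 27.7 + 47.7 + 40.7 + 42.5)/7 = 36.1571
Σ(y_t−ȳ)(y_{t+1}−ȳ) = (56.1733) + (-8.8824) + (-13.0482) + (-97.6196) + (52.4376) + (28.8147) = 17.8753
Denominator Σ(y_t−ȳ)² = 396.3571
r_1 = 17.8753 / 396.3571 = 0.045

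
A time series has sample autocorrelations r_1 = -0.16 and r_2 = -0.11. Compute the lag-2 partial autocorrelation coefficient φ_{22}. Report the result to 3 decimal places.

φ_{22} = (r_2 − r_1²) / (1 − r_1²)
r_1² = (-0.16)² = 0.0256
Numerator = -0.11 − 0.0256 = -0.1356; denominator = 1 − 0.0256 = 0.9744
φ_{22} = -0.1356 / 0.9744 = -0.139

-0.139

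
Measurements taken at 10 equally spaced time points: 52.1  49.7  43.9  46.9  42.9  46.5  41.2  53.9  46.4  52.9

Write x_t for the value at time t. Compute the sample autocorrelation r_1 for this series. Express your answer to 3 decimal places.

Mean x̄ = (52.1 + 49.7 + 43.9 + 46.9 + 42.9 + 46.5 + 41.2 + 53.9 + 46.4 + 52.9)/10 = 47.6400
Numerator Σ_{t=1}^{9}(x_t−x̄)(x_{t+1}−x̄) = -34.0956
Denominator Σ(x_t−x̄)² = 172.3040
r_1 = -34.0956 / 172.3040 = -0.198

-0.198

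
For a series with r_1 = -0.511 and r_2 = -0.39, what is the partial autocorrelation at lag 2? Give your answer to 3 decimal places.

-0.881

φ_{22} = (r_2 − r_1²) / (1 − r_1²)
r_1² = (-0.511)² = 0.261121
Numerator = -0.39 − 0.2611 = -0.6511; denominator = 1 − 0.2611 = 0.7389
φ_{22} = -0.6511 / 0.7389 = -0.881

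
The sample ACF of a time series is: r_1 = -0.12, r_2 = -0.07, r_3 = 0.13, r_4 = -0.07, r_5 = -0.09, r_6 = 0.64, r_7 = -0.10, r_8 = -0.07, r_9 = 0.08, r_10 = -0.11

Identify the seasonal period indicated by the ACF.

The largest autocorrelation is r_6 = 0.64; the remaining lags stay at or below 0.13.
The dominant spike at lag 6 indicates a seasonal period of 6.

6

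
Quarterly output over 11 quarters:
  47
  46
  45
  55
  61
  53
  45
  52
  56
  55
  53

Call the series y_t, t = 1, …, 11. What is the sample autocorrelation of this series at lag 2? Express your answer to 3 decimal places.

-0.470

Mean ȳ = (47 + 46 + 45 + 55 + 61 + 53 + 45 + 52 + 56 + 55 + 53)/11 = 51.6364
Numerator Σ_{t=1}^{9}(y_t−ȳ)(y_{t+2}−ȳ) = -129.1736
Denominator Σ(y_t−ȳ)² = 274.5455
r_2 = -129.1736 / 274.5455 = -0.470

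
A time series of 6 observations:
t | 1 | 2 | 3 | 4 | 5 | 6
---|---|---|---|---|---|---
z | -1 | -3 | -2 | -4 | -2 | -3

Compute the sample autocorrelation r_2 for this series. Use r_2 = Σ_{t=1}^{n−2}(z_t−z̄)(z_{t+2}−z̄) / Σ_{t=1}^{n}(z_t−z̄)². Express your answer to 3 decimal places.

0.455

Mean z̄ = (-1 − 3 − 2 − 4 − 2 − 3)/6 = -2.5000
Deviations from mean: 1.5000, -0.5000, 0.5000, -1.5000, 0.5000, -0.5000
Numerator Σ_{t=1}^{4}(z_t−z̄)(z_{t+2}−z̄) = 2.5000
Denominator Σ(z_t−z̄)² = 5.5000
r_2 = 2.5000 / 5.5000 = 0.455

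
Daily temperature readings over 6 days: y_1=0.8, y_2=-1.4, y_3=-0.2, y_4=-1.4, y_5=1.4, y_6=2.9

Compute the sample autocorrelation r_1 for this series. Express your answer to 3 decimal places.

Mean ȳ = (0.8 − 1.4 − 0.2 − 1.4 + 1.4 + 2.9)/6 = 0.3500
Deviations from mean: 0.4500, -1.7500, -0.5500, -1.7500, 1.0500, 2.5500
Numerator Σ_{t=1}^{5}(y_t−ȳ)(y_{t+1}−ȳ) = 1.9775
Denominator Σ(y_t−ȳ)² = 14.2350
r_1 = 1.9775 / 14.2350 = 0.139

0.139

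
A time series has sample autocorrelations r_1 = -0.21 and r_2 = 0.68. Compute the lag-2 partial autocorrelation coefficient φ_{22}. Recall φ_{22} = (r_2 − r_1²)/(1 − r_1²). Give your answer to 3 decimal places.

φ_{22} = (r_2 − r_1²) / (1 − r_1²)
r_1² = (-0.21)² = 0.0441
Numerator = 0.68 − 0.0441 = 0.6359; denominator = 1 − 0.0441 = 0.9559
φ_{22} = 0.6359 / 0.9559 = 0.665

0.665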